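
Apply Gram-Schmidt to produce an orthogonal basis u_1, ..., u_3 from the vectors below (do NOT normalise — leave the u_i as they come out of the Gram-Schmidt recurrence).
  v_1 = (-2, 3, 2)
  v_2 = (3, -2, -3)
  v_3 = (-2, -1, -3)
Orthogonal basis:
  u_1 = (-2, 3, 2)
  u_2 = (15/17, 20/17, -15/17)
  u_3 = (-5/2, 0, -5/2)

Apply the Gram-Schmidt recurrence
  u_1 = v_1
  u_i = v_i − Σ_{j<i} ((v_i · u_j) / (u_j · u_j)) · u_j.

Step by step this gives:
  u_1 = (-2, 3, 2)
  u_2 = (15/17, 20/17, -15/17)
  u_3 = (-5/2, 0, -5/2)

Orthogonality check:
  u_2 · u_1 = 0 (should be 0)
  u_3 · u_1 = 0 (should be 0)
  u_3 · u_2 = 0 (should be 0)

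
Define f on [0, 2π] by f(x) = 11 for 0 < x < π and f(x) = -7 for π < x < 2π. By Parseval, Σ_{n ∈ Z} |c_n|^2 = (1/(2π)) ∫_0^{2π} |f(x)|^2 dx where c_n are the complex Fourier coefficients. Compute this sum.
Σ |c_n|^2 = 85

Parseval equates the L^2 energy of f (normalised by 1/(2π)) with the ℓ^2 sum of its Fourier coefficients: (1/(2π)) ∫_0^{2π} |f|^2 = Σ |c_n|^2.
Compute the left side: (1/(2π)) [∫_0^π 11^2 dx + ∫_π^{2π} (-7)^2 dx] = (1/(2π)) · (121π + 49π) = (121 + 49)/2 = 85.
So Σ_{n ∈ Z} |c_n|^2 = 85.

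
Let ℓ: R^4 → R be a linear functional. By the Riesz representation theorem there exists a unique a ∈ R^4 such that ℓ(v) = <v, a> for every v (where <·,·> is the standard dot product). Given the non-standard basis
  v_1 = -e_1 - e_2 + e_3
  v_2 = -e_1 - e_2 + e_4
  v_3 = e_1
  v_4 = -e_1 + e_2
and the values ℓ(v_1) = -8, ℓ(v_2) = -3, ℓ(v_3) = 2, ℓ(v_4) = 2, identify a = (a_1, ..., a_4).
a = (2, 4, -2, 3)

Write a = (a_1, ..., a_4) in the standard basis. For each basis vector v_i, ℓ(v_i) = <v_i, a> is a linear equation in the a_j's. Collect the n equations into a matrix system V a = ℓ, where row i of V is v_i (expressed in the standard basis). Since V is invertible (lower-triangular with 1s on the diagonal, up to permutation), solve by back-substitution:
  V =
[[-1, -1, 1, 0],
 [-1, -1, 0, 1],
 [1, 0, 0, 0],
 [-1, 1, 0, 0]]
  V a = (-8, -3, 2, 2)
Solving gives a = (2, 4, -2, 3).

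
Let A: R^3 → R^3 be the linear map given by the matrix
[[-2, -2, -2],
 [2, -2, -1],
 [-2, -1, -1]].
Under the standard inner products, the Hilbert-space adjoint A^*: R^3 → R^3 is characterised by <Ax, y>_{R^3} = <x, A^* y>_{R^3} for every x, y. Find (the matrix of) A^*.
A^* = A^T =
[[-2, 2, -2],
 [-2, -2, -1],
 [-2, -1, -1]]

For real matrices with standard dot products, the defining identity <Ax, y> = <x, A^* y> gives (Ax)^T y = x^T (A^*) y, i.e. x^T A^T y = x^T (A^*) y. Since this holds for all x, y, we must have A^* = A^T. Therefore
A^* =
[[-2, 2, -2],
 [-2, -2, -1],
 [-2, -1, -1]].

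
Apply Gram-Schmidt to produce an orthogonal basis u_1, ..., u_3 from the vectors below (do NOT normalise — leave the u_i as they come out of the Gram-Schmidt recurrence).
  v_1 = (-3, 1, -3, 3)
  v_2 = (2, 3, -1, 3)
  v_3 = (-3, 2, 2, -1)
Orthogonal basis:
  u_1 = (-3, 1, -3, 3)
  u_2 = (83/28, 75/28, -1/28, 57/28)
  u_3 = (-1100/563, 1509/563, 1241/563, -362/563)

Apply the Gram-Schmidt recurrence
  u_1 = v_1
  u_i = v_i − Σ_{j<i} ((v_i · u_j) / (u_j · u_j)) · u_j.

Step by step this gives:
  u_1 = (-3, 1, -3, 3)
  u_2 = (83/28, 75/28, -1/28, 57/28)
  u_3 = (-1100/563, 1509/563, 1241/563, -362/563)

Orthogonality check:
  u_2 · u_1 = 0 (should be 0)
  u_3 · u_1 = 0 (should be 0)
  u_3 · u_2 = 0 (should be 0)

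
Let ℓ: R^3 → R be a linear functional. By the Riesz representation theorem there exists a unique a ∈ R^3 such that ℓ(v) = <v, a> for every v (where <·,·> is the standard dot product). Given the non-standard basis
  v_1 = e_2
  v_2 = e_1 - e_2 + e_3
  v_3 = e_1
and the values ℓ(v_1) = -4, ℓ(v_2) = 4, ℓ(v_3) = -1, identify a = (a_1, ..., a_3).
a = (-1, -4, 1)

Write a = (a_1, ..., a_3) in the standard basis. For each basis vector v_i, ℓ(v_i) = <v_i, a> is a linear equation in the a_j's. Collect the n equations into a matrix system V a = ℓ, where row i of V is v_i (expressed in the standard basis). Since V is invertible (lower-triangular with 1s on the diagonal, up to permutation), solve by back-substitution:
  V =
[[0, 1, 0],
 [1, -1, 1],
 [1, 0, 0]]
  V a = (-4, 4, -1)
Solving gives a = (-1, -4, 1).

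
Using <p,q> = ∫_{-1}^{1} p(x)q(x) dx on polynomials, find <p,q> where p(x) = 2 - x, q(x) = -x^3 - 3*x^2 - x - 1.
<p,q> = -104/15

Expand the product: p(x)·q(x) = x^4 + x^3 - 5*x^2 - x - 2.
∫_{-1}^{1} of each monomial x^k gives [2/(k+1) if k even, 0 if k odd]. Integrating term-by-term (or equivalently evaluating the antiderivative F(x) = x^5/5 + x^4/4 - 5*x^3/3 - x^2/2 - 2*x at the endpoints):
  F(1) − F(−1) = -223/60 − (193/60) = -104/15.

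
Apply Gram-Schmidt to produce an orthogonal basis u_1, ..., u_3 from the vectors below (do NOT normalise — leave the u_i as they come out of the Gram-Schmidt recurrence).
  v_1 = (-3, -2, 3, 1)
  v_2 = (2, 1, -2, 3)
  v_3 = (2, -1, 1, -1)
Orthogonal basis:
  u_1 = (-3, -2, 3, 1)
  u_2 = (13/23, 1/23, -13/23, 80/23)
  u_3 = (548/293, -341/293, 331/293, -31/293)

Apply the Gram-Schmidt recurrence
  u_1 = v_1
  u_i = v_i − Σ_{j<i} ((v_i · u_j) / (u_j · u_j)) · u_j.

Step by step this gives:
  u_1 = (-3, -2, 3, 1)
  u_2 = (13/23, 1/23, -13/23, 80/23)
  u_3 = (548/293, -341/293, 331/293, -31/293)

Orthogonality check:
  u_2 · u_1 = 0 (should be 0)
  u_3 · u_1 = 0 (should be 0)
  u_3 · u_2 = 0 (should be 0)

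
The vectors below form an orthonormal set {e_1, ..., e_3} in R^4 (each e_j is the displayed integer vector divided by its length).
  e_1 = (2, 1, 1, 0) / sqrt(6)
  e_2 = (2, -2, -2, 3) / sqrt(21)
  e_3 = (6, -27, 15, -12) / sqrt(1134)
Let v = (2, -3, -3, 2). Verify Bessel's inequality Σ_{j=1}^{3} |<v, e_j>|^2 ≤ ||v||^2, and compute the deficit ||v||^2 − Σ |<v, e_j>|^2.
Σ |<v, e_j>|^2 = 218/9; ||v||^2 = 26; deficit = 16/9

Write each e_j = u_j / sqrt(<u_j, u_j>) where u_j is the displayed integer vector. Then <v, e_j> = <v, u_j> / sqrt(<u_j, u_j>), so |<v, e_j>|^2 = <v, u_j>^2 / <u_j, u_j>.
Coefficients: <v, e_1> = -2/sqrt(6), <v, e_2> = 22/sqrt(21), <v, e_3> = 24/sqrt(1134).
Square and sum: Σ |<v, e_j>|^2 = 218/9.
Compute ||v||^2 = v·v = 26.
Deficit = 26 − 218/9 = 16/9 ≥ 0, confirming Bessel's inequality. (The deficit equals ||v − Σ <v,e_j> e_j||^2, the squared distance from v to span{e_j}.)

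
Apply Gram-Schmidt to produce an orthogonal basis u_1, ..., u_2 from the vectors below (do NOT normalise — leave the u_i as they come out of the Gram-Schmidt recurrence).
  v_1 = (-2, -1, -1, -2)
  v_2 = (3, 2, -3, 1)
Orthogonal basis:
  u_1 = (-2, -1, -1, -2)
  u_2 = (8/5, 13/10, -37/10, -2/5)

Apply the Gram-Schmidt recurrence
  u_1 = v_1
  u_i = v_i − Σ_{j<i} ((v_i · u_j) / (u_j · u_j)) · u_j.

Step by step this gives:
  u_1 = (-2, -1, -1, -2)
  u_2 = (8/5, 13/10, -37/10, -2/5)

Orthogonality check:
  u_2 · u_1 = 0 (should be 0)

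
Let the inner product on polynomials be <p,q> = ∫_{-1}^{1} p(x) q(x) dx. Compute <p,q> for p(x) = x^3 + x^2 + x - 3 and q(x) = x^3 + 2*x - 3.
<p,q> = 1976/105

Expand the product: p(x)·q(x) = x^6 + x^5 + 3*x^4 - 4*x^3 - x^2 - 9*x + 9.
∫_{-1}^{1} of each monomial x^k gives [2/(k+1) if k even, 0 if k odd]. Integrating term-by-term (or equivalently evaluating the antiderivative F(x) = x^7/7 + x^6/6 + 3*x^5/5 - x^4 - x^3/3 - 9*x^2/2 + 9*x at the endpoints):
  F(1) − F(−1) = 428/105 − (-516/35) = 1976/105.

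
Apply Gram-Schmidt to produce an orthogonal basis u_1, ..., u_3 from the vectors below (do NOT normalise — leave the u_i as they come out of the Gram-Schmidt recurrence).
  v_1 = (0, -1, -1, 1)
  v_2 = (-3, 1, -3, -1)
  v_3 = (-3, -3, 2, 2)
Orthogonal basis:
  u_1 = (0, -1, -1, 1)
  u_2 = (-3, 4/3, -8/3, -4/3)
  u_3 = (-204/59, -106/59, 153/59, 47/59)

Apply the Gram-Schmidt recurrence
  u_1 = v_1
  u_i = v_i − Σ_{j<i} ((v_i · u_j) / (u_j · u_j)) · u_j.

Step by step this gives:
  u_1 = (0, -1, -1, 1)
  u_2 = (-3, 4/3, -8/3, -4/3)
  u_3 = (-204/59, -106/59, 153/59, 47/59)

Orthogonality check:
  u_2 · u_1 = 0 (should be 0)
  u_3 · u_1 = 0 (should be 0)
  u_3 · u_2 = 0 (should be 0)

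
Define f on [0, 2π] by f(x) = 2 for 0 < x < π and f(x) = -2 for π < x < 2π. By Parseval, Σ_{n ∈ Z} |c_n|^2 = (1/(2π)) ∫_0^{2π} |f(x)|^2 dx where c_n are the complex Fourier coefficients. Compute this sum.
Σ |c_n|^2 = 4

Parseval equates the L^2 energy of f (normalised by 1/(2π)) with the ℓ^2 sum of its Fourier coefficients: (1/(2π)) ∫_0^{2π} |f|^2 = Σ |c_n|^2.
Compute the left side: (1/(2π)) [∫_0^π 2^2 dx + ∫_π^{2π} (-2)^2 dx] = (1/(2π)) · (4π + 4π) = (4 + 4)/2 = 4.
So Σ_{n ∈ Z} |c_n|^2 = 4.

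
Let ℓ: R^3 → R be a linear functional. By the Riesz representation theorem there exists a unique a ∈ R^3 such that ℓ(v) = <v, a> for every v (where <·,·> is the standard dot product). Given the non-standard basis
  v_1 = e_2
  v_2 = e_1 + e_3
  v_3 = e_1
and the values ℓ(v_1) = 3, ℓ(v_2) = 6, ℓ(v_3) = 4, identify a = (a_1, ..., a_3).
a = (4, 3, 2)

Write a = (a_1, ..., a_3) in the standard basis. For each basis vector v_i, ℓ(v_i) = <v_i, a> is a linear equation in the a_j's. Collect the n equations into a matrix system V a = ℓ, where row i of V is v_i (expressed in the standard basis). Since V is invertible (lower-triangular with 1s on the diagonal, up to permutation), solve by back-substitution:
  V =
[[0, 1, 0],
 [1, 0, 1],
 [1, 0, 0]]
  V a = (3, 6, 4)
Solving gives a = (4, 3, 2).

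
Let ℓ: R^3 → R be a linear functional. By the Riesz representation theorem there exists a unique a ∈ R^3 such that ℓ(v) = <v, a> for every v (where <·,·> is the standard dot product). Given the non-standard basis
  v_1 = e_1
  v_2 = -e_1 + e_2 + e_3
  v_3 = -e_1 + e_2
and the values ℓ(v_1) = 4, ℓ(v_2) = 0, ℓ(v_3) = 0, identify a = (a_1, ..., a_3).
a = (4, 4, 0)

Write a = (a_1, ..., a_3) in the standard basis. For each basis vector v_i, ℓ(v_i) = <v_i, a> is a linear equation in the a_j's. Collect the n equations into a matrix system V a = ℓ, where row i of V is v_i (expressed in the standard basis). Since V is invertible (lower-triangular with 1s on the diagonal, up to permutation), solve by back-substitution:
  V =
[[1, 0, 0],
 [-1, 1, 1],
 [-1, 1, 0]]
  V a = (4, 0, 0)
Solving gives a = (4, 4, 0).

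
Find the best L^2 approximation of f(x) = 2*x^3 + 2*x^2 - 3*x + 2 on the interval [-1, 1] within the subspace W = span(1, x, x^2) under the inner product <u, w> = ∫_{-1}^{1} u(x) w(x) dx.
g(x) = 2*x^2 - 9*x/5 + 2

The best approximation g ∈ W is the orthogonal projection of f onto W. Writing g = a_0 + a_1 x + a_2 x^2, the coefficients solve the normal equations G · a = b where
  G_{ij} = <φ_i, φ_j> and b_i = <f, φ_i>, with φ_0 = 1, φ_1 = x, φ_2 = x^2.
G =
  [2, 0, 2/3]
  [0, 2/3, 0]
  [2/3, 0, 2/5],
b = (16/3, -6/5, 32/15).
Solving gives a_0 = 2, a_1 = -9/5, a_2 = 2, so
  g(x) = 2*x^2 - 9*x/5 + 2.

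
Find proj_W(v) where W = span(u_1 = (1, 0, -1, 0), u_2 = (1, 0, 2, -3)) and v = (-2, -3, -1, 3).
proj_W(v) = (-2, 0, -1, 3)

Set up U = [u_1 | ... | u_2] ∈ R^(4×2). The projector onto W = col(U) is P = U (U^T U)^(-1) U^T.
Compute U^T U =
  [2, -1]
  [-1, 14],
and U^T v = (-1, -13).
Solve U^T U · c = U^T v for the coefficients: c = (-1, -1). The projection is proj_W(v) = U c.
Check: (v - proj_W(v)) · u_1 = 0  (should be 0).
Check: (v - proj_W(v)) · u_2 = 0  (should be 0).
Result: proj_W(v) = (-2, 0, -1, 3).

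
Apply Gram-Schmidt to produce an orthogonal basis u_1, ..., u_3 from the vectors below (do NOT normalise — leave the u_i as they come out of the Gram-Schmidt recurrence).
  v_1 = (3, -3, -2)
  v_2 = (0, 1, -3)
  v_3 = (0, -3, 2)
Orthogonal basis:
  u_1 = (3, -3, -2)
  u_2 = (-9/22, 31/22, -30/11)
  u_3 = (-231/211, -189/211, -63/211)

Apply the Gram-Schmidt recurrence
  u_1 = v_1
  u_i = v_i − Σ_{j<i} ((v_i · u_j) / (u_j · u_j)) · u_j.

Step by step this gives:
  u_1 = (3, -3, -2)
  u_2 = (-9/22, 31/22, -30/11)
  u_3 = (-231/211, -189/211, -63/211)

Orthogonality check:
  u_2 · u_1 = 0 (should be 0)
  u_3 · u_1 = 0 (should be 0)
  u_3 · u_2 = 0 (should be 0)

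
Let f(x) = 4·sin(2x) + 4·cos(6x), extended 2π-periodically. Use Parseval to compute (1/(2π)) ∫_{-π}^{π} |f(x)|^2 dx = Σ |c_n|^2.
Σ |c_n|^2 = 16

Expand |f|^2 and use orthogonality of {sin(nx), cos(mx)} on [-π, π]:
  ∫_{-π}^{π} sin(nx)^2 dx = π, ∫ cos(mx)^2 dx = π, and cross terms integrate to 0.
So ∫_{-π}^{π} f(x)^2 dx = 4^2 · π + 4^2 · π = (16 + 16)π.
Divide by 2π: (16 + 16)/2 = 16.
By Parseval, this equals Σ |c_n|^2.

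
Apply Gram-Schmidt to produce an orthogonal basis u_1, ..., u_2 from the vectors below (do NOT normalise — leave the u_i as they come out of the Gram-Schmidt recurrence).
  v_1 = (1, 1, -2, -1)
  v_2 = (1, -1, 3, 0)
Orthogonal basis:
  u_1 = (1, 1, -2, -1)
  u_2 = (13/7, -1/7, 9/7, -6/7)

Apply the Gram-Schmidt recurrence
  u_1 = v_1
  u_i = v_i − Σ_{j<i} ((v_i · u_j) / (u_j · u_j)) · u_j.

Step by step this gives:
  u_1 = (1, 1, -2, -1)
  u_2 = (13/7, -1/7, 9/7, -6/7)

Orthogonality check:
  u_2 · u_1 = 0 (should be 0)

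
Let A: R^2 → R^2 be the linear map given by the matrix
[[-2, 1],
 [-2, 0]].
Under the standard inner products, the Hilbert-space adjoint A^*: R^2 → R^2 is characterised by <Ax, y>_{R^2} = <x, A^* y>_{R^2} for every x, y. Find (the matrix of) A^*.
A^* = A^T =
[[-2, -2],
 [1, 0]]

For real matrices with standard dot products, the defining identity <Ax, y> = <x, A^* y> gives (Ax)^T y = x^T (A^*) y, i.e. x^T A^T y = x^T (A^*) y. Since this holds for all x, y, we must have A^* = A^T. Therefore
A^* =
[[-2, -2],
 [1, 0]].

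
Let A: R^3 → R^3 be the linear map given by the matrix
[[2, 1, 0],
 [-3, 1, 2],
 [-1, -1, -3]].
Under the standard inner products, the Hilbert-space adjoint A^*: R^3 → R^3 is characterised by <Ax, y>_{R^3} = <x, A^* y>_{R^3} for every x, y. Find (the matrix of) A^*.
A^* = A^T =
[[2, -3, -1],
 [1, 1, -1],
 [0, 2, -3]]

For real matrices with standard dot products, the defining identity <Ax, y> = <x, A^* y> gives (Ax)^T y = x^T (A^*) y, i.e. x^T A^T y = x^T (A^*) y. Since this holds for all x, y, we must have A^* = A^T. Therefore
A^* =
[[2, -3, -1],
 [1, 1, -1],
 [0, 2, -3]].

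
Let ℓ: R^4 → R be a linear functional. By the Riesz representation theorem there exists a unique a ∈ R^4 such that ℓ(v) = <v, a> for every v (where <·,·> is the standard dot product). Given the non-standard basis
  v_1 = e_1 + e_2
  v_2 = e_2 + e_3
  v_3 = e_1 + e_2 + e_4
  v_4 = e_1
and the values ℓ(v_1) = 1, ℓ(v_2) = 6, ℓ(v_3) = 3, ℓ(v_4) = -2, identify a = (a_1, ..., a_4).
a = (-2, 3, 3, 2)

Write a = (a_1, ..., a_4) in the standard basis. For each basis vector v_i, ℓ(v_i) = <v_i, a> is a linear equation in the a_j's. Collect the n equations into a matrix system V a = ℓ, where row i of V is v_i (expressed in the standard basis). Since V is invertible (lower-triangular with 1s on the diagonal, up to permutation), solve by back-substitution:
  V =
[[1, 1, 0, 0],
 [0, 1, 1, 0],
 [1, 1, 0, 1],
 [1, 0, 0, 0]]
  V a = (1, 6, 3, -2)
Solving gives a = (-2, 3, 3, 2).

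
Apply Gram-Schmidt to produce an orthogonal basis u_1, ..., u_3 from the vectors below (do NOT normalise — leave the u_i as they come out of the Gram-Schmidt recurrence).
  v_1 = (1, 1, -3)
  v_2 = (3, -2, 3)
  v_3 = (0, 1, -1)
Orthogonal basis:
  u_1 = (1, 1, -3)
  u_2 = (41/11, -14/11, 9/11)
  u_3 = (21/178, 42/89, 35/178)

Apply the Gram-Schmidt recurrence
  u_1 = v_1
  u_i = v_i − Σ_{j<i} ((v_i · u_j) / (u_j · u_j)) · u_j.

Step by step this gives:
  u_1 = (1, 1, -3)
  u_2 = (41/11, -14/11, 9/11)
  u_3 = (21/178, 42/89, 35/178)

Orthogonality check:
  u_2 · u_1 = 0 (should be 0)
  u_3 · u_1 = 0 (should be 0)
  u_3 · u_2 = 0 (should be 0)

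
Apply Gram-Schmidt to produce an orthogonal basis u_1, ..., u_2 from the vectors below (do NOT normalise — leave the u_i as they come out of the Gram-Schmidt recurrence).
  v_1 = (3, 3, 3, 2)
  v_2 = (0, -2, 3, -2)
Orthogonal basis:
  u_1 = (3, 3, 3, 2)
  u_2 = (3/31, -59/31, 96/31, -60/31)

Apply the Gram-Schmidt recurrence
  u_1 = v_1
  u_i = v_i − Σ_{j<i} ((v_i · u_j) / (u_j · u_j)) · u_j.

Step by step this gives:
  u_1 = (3, 3, 3, 2)
  u_2 = (3/31, -59/31, 96/31, -60/31)

Orthogonality check:
  u_2 · u_1 = 0 (should be 0)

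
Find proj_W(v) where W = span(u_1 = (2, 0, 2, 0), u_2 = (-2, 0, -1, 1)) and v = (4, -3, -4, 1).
proj_W(v) = (1, 0, -1, -2)

Set up U = [u_1 | ... | u_2] ∈ R^(4×2). The projector onto W = col(U) is P = U (U^T U)^(-1) U^T.
Compute U^T U =
  [8, -6]
  [-6, 6],
and U^T v = (0, -3).
Solve U^T U · c = U^T v for the coefficients: c = (-3/2, -2). The projection is proj_W(v) = U c.
Check: (v - proj_W(v)) · u_1 = 0  (should be 0).
Check: (v - proj_W(v)) · u_2 = 0  (should be 0).
Result: proj_W(v) = (1, 0, -1, -2).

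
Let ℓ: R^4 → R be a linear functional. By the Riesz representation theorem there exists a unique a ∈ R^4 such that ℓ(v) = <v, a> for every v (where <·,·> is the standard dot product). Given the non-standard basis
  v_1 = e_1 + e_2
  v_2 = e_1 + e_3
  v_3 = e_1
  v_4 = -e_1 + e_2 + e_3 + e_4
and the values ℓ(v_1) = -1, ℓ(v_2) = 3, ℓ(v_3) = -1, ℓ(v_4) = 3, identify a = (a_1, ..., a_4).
a = (-1, 0, 4, -2)

Write a = (a_1, ..., a_4) in the standard basis. For each basis vector v_i, ℓ(v_i) = <v_i, a> is a linear equation in the a_j's. Collect the n equations into a matrix system V a = ℓ, where row i of V is v_i (expressed in the standard basis). Since V is invertible (lower-triangular with 1s on the diagonal, up to permutation), solve by back-substitution:
  V =
[[1, 1, 0, 0],
 [1, 0, 1, 0],
 [1, 0, 0, 0],
 [-1, 1, 1, 1]]
  V a = (-1, 3, -1, 3)
Solving gives a = (-1, 0, 4, -2).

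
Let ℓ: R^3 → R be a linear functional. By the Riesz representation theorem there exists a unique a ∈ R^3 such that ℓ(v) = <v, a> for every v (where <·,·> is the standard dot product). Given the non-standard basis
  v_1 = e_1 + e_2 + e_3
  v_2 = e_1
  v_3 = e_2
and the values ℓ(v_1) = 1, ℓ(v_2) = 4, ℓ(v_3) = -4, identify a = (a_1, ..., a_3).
a = (4, -4, 1)

Write a = (a_1, ..., a_3) in the standard basis. For each basis vector v_i, ℓ(v_i) = <v_i, a> is a linear equation in the a_j's. Collect the n equations into a matrix system V a = ℓ, where row i of V is v_i (expressed in the standard basis). Since V is invertible (lower-triangular with 1s on the diagonal, up to permutation), solve by back-substitution:
  V =
[[1, 1, 1],
 [1, 0, 0],
 [0, 1, 0]]
  V a = (1, 4, -4)
Solving gives a = (4, -4, 1).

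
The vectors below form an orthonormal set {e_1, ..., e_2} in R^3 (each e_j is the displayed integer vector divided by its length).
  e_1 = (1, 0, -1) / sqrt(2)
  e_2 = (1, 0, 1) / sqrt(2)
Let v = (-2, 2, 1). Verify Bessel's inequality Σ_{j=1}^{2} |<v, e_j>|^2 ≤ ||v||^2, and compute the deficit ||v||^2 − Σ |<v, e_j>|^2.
Σ |<v, e_j>|^2 = 5; ||v||^2 = 9; deficit = 4

Write each e_j = u_j / sqrt(<u_j, u_j>) where u_j is the displayed integer vector. Then <v, e_j> = <v, u_j> / sqrt(<u_j, u_j>), so |<v, e_j>|^2 = <v, u_j>^2 / <u_j, u_j>.
Coefficients: <v, e_1> = -3/sqrt(2), <v, e_2> = -1/sqrt(2).
Square and sum: Σ |<v, e_j>|^2 = 5.
Compute ||v||^2 = v·v = 9.
Deficit = 9 − 5 = 4 ≥ 0, confirming Bessel's inequality. (The deficit equals ||v − Σ <v,e_j> e_j||^2, the squared distance from v to span{e_j}.)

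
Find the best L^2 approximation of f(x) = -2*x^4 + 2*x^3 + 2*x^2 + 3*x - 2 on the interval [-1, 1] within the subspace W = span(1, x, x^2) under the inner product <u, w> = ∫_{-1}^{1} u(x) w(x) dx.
g(x) = 2*x^2/7 + 21*x/5 - 64/35

The best approximation g ∈ W is the orthogonal projection of f onto W. Writing g = a_0 + a_1 x + a_2 x^2, the coefficients solve the normal equations G · a = b where
  G_{ij} = <φ_i, φ_j> and b_i = <f, φ_i>, with φ_0 = 1, φ_1 = x, φ_2 = x^2.
G =
  [2, 0, 2/3]
  [0, 2/3, 0]
  [2/3, 0, 2/5],
b = (-52/15, 14/5, -116/105).
Solving gives a_0 = -64/35, a_1 = 21/5, a_2 = 2/7, so
  g(x) = 2*x^2/7 + 21*x/5 - 64/35.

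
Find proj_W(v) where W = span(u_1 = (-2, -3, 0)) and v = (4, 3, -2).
proj_W(v) = (34/13, 51/13, 0)

Set up U = [u_1 | ... | u_1] ∈ R^(3×1). The projector onto W = col(U) is P = U (U^T U)^(-1) U^T.
Compute U^T U =
  [13],
and U^T v = (-17).
Solve U^T U · c = U^T v for the coefficients: c = (-17/13). The projection is proj_W(v) = U c.
Check: (v - proj_W(v)) · u_1 = 0  (should be 0).
Result: proj_W(v) = (34/13, 51/13, 0).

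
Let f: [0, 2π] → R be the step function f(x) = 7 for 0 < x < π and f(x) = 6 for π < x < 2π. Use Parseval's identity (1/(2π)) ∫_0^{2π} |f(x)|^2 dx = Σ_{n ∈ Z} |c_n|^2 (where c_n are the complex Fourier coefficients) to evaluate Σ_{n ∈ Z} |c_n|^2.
Σ |c_n|^2 = 85/2

Parseval equates the L^2 energy of f (normalised by 1/(2π)) with the ℓ^2 sum of its Fourier coefficients: (1/(2π)) ∫_0^{2π} |f|^2 = Σ |c_n|^2.
Compute the left side: (1/(2π)) [∫_0^π 7^2 dx + ∫_π^{2π} 6^2 dx] = (1/(2π)) · (49π + 36π) = (49 + 36)/2 = 85/2.
So Σ_{n ∈ Z} |c_n|^2 = 85/2.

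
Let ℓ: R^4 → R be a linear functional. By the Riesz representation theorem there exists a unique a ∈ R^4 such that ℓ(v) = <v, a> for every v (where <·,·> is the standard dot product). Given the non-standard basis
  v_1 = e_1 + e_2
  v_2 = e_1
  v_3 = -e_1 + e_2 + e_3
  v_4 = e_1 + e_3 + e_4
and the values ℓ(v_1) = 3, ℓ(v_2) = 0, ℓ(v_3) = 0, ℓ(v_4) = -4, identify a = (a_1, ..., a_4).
a = (0, 3, -3, -1)

Write a = (a_1, ..., a_4) in the standard basis. For each basis vector v_i, ℓ(v_i) = <v_i, a> is a linear equation in the a_j's. Collect the n equations into a matrix system V a = ℓ, where row i of V is v_i (expressed in the standard basis). Since V is invertible (lower-triangular with 1s on the diagonal, up to permutation), solve by back-substitution:
  V =
[[1, 1, 0, 0],
 [1, 0, 0, 0],
 [-1, 1, 1, 0],
 [1, 0, 1, 1]]
  V a = (3, 0, 0, -4)
Solving gives a = (0, 3, -3, -1).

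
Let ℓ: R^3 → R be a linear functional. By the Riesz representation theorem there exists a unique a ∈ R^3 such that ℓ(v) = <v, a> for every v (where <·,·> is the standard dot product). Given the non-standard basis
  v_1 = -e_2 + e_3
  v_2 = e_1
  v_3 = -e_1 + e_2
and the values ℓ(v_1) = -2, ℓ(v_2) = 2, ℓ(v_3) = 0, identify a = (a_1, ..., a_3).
a = (2, 2, 0)

Write a = (a_1, ..., a_3) in the standard basis. For each basis vector v_i, ℓ(v_i) = <v_i, a> is a linear equation in the a_j's. Collect the n equations into a matrix system V a = ℓ, where row i of V is v_i (expressed in the standard basis). Since V is invertible (lower-triangular with 1s on the diagonal, up to permutation), solve by back-substitution:
  V =
[[0, -1, 1],
 [1, 0, 0],
 [-1, 1, 0]]
  V a = (-2, 2, 0)
Solving gives a = (2, 2, 0).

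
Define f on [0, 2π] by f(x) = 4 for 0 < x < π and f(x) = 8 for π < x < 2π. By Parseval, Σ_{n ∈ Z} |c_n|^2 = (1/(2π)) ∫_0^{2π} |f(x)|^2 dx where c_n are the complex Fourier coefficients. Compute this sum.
Σ |c_n|^2 = 40

Parseval equates the L^2 energy of f (normalised by 1/(2π)) with the ℓ^2 sum of its Fourier coefficients: (1/(2π)) ∫_0^{2π} |f|^2 = Σ |c_n|^2.
Compute the left side: (1/(2π)) [∫_0^π 4^2 dx + ∫_π^{2π} 8^2 dx] = (1/(2π)) · (16π + 64π) = (16 + 64)/2 = 40.
So Σ_{n ∈ Z} |c_n|^2 = 40.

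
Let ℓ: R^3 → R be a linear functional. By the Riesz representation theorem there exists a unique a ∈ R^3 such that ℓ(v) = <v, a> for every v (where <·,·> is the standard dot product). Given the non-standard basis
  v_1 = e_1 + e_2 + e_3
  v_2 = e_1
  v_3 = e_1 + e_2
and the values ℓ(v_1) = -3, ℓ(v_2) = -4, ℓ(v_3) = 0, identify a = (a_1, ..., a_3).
a = (-4, 4, -3)

Write a = (a_1, ..., a_3) in the standard basis. For each basis vector v_i, ℓ(v_i) = <v_i, a> is a linear equation in the a_j's. Collect the n equations into a matrix system V a = ℓ, where row i of V is v_i (expressed in the standard basis). Since V is invertible (lower-triangular with 1s on the diagonal, up to permutation), solve by back-substitution:
  V =
[[1, 1, 1],
 [1, 0, 0],
 [1, 1, 0]]
  V a = (-3, -4, 0)
Solving gives a = (-4, 4, -3).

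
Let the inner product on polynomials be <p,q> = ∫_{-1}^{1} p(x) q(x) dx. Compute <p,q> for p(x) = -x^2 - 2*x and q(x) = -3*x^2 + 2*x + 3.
<p,q> = -52/15

Expand the product: p(x)·q(x) = 3*x^4 + 4*x^3 - 7*x^2 - 6*x.
∫_{-1}^{1} of each monomial x^k gives [2/(k+1) if k even, 0 if k odd]. Integrating term-by-term (or equivalently evaluating the antiderivative F(x) = 3*x^5/5 + x^4 - 7*x^3/3 - 3*x^2 at the endpoints):
  F(1) − F(−1) = -56/15 − (-4/15) = -52/15.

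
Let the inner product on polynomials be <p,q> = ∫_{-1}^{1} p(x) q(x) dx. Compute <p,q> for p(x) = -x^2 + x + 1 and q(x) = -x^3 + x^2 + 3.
<p,q> = 58/15

Expand the product: p(x)·q(x) = x^5 - 2*x^4 - 2*x^2 + 3*x + 3.
∫_{-1}^{1} of each monomial x^k gives [2/(k+1) if k even, 0 if k odd]. Integrating term-by-term (or equivalently evaluating the antiderivative F(x) = x^6/6 - 2*x^5/5 - 2*x^3/3 + 3*x^2/2 + 3*x at the endpoints):
  F(1) − F(−1) = 18/5 − (-4/15) = 58/15.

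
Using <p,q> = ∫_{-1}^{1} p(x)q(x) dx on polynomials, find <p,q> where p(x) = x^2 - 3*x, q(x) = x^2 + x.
<p,q> = -8/5

Expand the product: p(x)·q(x) = x^4 - 2*x^3 - 3*x^2.
∫_{-1}^{1} of each monomial x^k gives [2/(k+1) if k even, 0 if k odd]. Integrating term-by-term (or equivalently evaluating the antiderivative F(x) = x^5/5 - x^4/2 - x^3 at the endpoints):
  F(1) − F(−1) = -13/10 − (3/10) = -8/5.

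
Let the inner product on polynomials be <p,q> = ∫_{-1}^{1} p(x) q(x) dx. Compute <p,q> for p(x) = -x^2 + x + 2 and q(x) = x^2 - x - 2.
<p,q> = -32/5

Expand the product: p(x)·q(x) = -x^4 + 2*x^3 + 3*x^2 - 4*x - 4.
∫_{-1}^{1} of each monomial x^k gives [2/(k+1) if k even, 0 if k odd]. Integrating term-by-term (or equivalently evaluating the antiderivative F(x) = -x^5/5 + x^4/2 + x^3 - 2*x^2 - 4*x at the endpoints):
  F(1) − F(−1) = -47/10 − (17/10) = -32/5.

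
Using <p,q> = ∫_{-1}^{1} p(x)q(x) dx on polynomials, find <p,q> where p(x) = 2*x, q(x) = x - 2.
<p,q> = 4/3

Expand the product: p(x)·q(x) = 2*x^2 - 4*x.
∫_{-1}^{1} of each monomial x^k gives [2/(k+1) if k even, 0 if k odd]. Integrating term-by-term (or equivalently evaluating the antiderivative F(x) = 2*x^3/3 - 2*x^2 at the endpoints):
  F(1) − F(−1) = -4/3 − (-8/3) = 4/3.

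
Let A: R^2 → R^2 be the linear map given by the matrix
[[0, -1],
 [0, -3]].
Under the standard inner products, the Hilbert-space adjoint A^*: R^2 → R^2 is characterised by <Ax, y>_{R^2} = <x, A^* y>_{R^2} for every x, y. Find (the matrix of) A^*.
A^* = A^T =
[[0, 0],
 [-1, -3]]

For real matrices with standard dot products, the defining identity <Ax, y> = <x, A^* y> gives (Ax)^T y = x^T (A^*) y, i.e. x^T A^T y = x^T (A^*) y. Since this holds for all x, y, we must have A^* = A^T. Therefore
A^* =
[[0, 0],
 [-1, -3]].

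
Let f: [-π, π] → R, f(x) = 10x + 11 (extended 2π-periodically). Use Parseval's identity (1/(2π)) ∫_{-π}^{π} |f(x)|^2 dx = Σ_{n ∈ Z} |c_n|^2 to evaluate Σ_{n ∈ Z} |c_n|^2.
Σ |c_n|^2 = 100π^2/3 + 121

Expand and integrate term by term over [-π, π]:
  ∫ (10x)^2 dx = 100·(2π^3/3); ∫ 2·10·(11)·x dx = 0 (odd integrand); ∫ 11^2 dx = 121·2π.
So (1/(2π)) ∫_{-π}^{π} (10x + 11)^2 dx = 100π^2/3 + 121 = 100π^2/3 + 121.
Parseval ⇒ Σ |c_n|^2 = 100π^2/3 + 121.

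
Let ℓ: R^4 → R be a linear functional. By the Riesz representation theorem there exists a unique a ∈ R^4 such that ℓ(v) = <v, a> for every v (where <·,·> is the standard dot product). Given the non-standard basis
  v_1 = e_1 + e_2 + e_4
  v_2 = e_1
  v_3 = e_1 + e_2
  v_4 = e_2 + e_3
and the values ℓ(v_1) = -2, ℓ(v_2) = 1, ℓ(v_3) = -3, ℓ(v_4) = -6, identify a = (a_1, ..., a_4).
a = (1, -4, -2, 1)

Write a = (a_1, ..., a_4) in the standard basis. For each basis vector v_i, ℓ(v_i) = <v_i, a> is a linear equation in the a_j's. Collect the n equations into a matrix system V a = ℓ, where row i of V is v_i (expressed in the standard basis). Since V is invertible (lower-triangular with 1s on the diagonal, up to permutation), solve by back-substitution:
  V =
[[1, 1, 0, 1],
 [1, 0, 0, 0],
 [1, 1, 0, 0],
 [0, 1, 1, 0]]
  V a = (-2, 1, -3, -6)
Solving gives a = (1, -4, -2, 1).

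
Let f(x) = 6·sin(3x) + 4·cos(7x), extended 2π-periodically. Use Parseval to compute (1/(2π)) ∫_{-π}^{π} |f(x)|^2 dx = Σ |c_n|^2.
Σ |c_n|^2 = 26

Expand |f|^2 and use orthogonality of {sin(nx), cos(mx)} on [-π, π]:
  ∫_{-π}^{π} sin(nx)^2 dx = π, ∫ cos(mx)^2 dx = π, and cross terms integrate to 0.
So ∫_{-π}^{π} f(x)^2 dx = 6^2 · π + 4^2 · π = (36 + 16)π.
Divide by 2π: (36 + 16)/2 = 26.
By Parseval, this equals Σ |c_n|^2.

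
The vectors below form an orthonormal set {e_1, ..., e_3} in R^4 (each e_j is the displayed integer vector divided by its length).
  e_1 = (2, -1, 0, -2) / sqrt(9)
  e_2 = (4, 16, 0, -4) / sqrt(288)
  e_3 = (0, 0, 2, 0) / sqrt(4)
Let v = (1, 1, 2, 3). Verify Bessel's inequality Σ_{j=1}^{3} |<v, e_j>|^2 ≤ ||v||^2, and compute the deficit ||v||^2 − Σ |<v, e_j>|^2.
Σ |<v, e_j>|^2 = 7; ||v||^2 = 15; deficit = 8

Write each e_j = u_j / sqrt(<u_j, u_j>) where u_j is the displayed integer vector. Then <v, e_j> = <v, u_j> / sqrt(<u_j, u_j>), so |<v, e_j>|^2 = <v, u_j>^2 / <u_j, u_j>.
Coefficients: <v, e_1> = -5/sqrt(9), <v, e_2> = 8/sqrt(288), <v, e_3> = 4/sqrt(4).
Square and sum: Σ |<v, e_j>|^2 = 7.
Compute ||v||^2 = v·v = 15.
Deficit = 15 − 7 = 8 ≥ 0, confirming Bessel's inequality. (The deficit equals ||v − Σ <v,e_j> e_j||^2, the squared distance from v to span{e_j}.)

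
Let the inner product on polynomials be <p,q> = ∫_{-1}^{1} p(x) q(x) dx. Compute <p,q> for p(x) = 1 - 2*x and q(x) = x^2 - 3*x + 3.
<p,q> = 32/3

Expand the product: p(x)·q(x) = -2*x^3 + 7*x^2 - 9*x + 3.
∫_{-1}^{1} of each monomial x^k gives [2/(k+1) if k even, 0 if k odd]. Integrating term-by-term (or equivalently evaluating the antiderivative F(x) = -x^4/2 + 7*x^3/3 - 9*x^2/2 + 3*x at the endpoints):
  F(1) − F(−1) = 1/3 − (-31/3) = 32/3.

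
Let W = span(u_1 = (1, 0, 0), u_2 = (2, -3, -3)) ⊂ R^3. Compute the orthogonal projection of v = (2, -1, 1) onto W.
proj_W(v) = (2, 0, 0)

Set up U = [u_1 | ... | u_2] ∈ R^(3×2). The projector onto W = col(U) is P = U (U^T U)^(-1) U^T.
Compute U^T U =
  [1, 2]
  [2, 22],
and U^T v = (2, 4).
Solve U^T U · c = U^T v for the coefficients: c = (2, 0). The projection is proj_W(v) = U c.
Check: (v - proj_W(v)) · u_1 = 0  (should be 0).
Check: (v - proj_W(v)) · u_2 = 0  (should be 0).
Result: proj_W(v) = (2, 0, 0).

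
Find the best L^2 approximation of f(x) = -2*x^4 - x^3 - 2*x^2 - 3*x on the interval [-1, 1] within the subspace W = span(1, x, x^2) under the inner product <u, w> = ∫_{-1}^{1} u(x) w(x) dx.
g(x) = -26*x^2/7 - 18*x/5 + 6/35

The best approximation g ∈ W is the orthogonal projection of f onto W. Writing g = a_0 + a_1 x + a_2 x^2, the coefficients solve the normal equations G · a = b where
  G_{ij} = <φ_i, φ_j> and b_i = <f, φ_i>, with φ_0 = 1, φ_1 = x, φ_2 = x^2.
G =
  [2, 0, 2/3]
  [0, 2/3, 0]
  [2/3, 0, 2/5],
b = (-32/15, -12/5, -48/35).
Solving gives a_0 = 6/35, a_1 = -18/5, a_2 = -26/7, so
  g(x) = -26*x^2/7 - 18*x/5 + 6/35.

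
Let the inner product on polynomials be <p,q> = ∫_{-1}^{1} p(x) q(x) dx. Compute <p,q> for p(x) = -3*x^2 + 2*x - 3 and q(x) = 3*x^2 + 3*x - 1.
<p,q> = 12/5

Expand the product: p(x)·q(x) = -9*x^4 - 3*x^3 - 11*x + 3.
∫_{-1}^{1} of each monomial x^k gives [2/(k+1) if k even, 0 if k odd]. Integrating term-by-term (or equivalently evaluating the antiderivative F(x) = -9*x^5/5 - 3*x^4/4 - 11*x^2/2 + 3*x at the endpoints):
  F(1) − F(−1) = -101/20 − (-149/20) = 12/5.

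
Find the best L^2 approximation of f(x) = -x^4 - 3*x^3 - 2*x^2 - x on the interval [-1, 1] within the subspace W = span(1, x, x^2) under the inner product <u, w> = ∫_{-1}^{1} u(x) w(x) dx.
g(x) = -20*x^2/7 - 14*x/5 + 3/35

The best approximation g ∈ W is the orthogonal projection of f onto W. Writing g = a_0 + a_1 x + a_2 x^2, the coefficients solve the normal equations G · a = b where
  G_{ij} = <φ_i, φ_j> and b_i = <f, φ_i>, with φ_0 = 1, φ_1 = x, φ_2 = x^2.
G =
  [2, 0, 2/3]
  [0, 2/3, 0]
  [2/3, 0, 2/5],
b = (-26/15, -28/15, -38/35).
Solving gives a_0 = 3/35, a_1 = -14/5, a_2 = -20/7, so
  g(x) = -20*x^2/7 - 14*x/5 + 3/35.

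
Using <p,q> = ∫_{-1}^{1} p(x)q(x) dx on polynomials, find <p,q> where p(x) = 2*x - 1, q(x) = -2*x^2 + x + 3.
<p,q> = -10/3

Expand the product: p(x)·q(x) = -4*x^3 + 4*x^2 + 5*x - 3.
∫_{-1}^{1} of each monomial x^k gives [2/(k+1) if k even, 0 if k odd]. Integrating term-by-term (or equivalently evaluating the antiderivative F(x) = -x^4 + 4*x^3/3 + 5*x^2/2 - 3*x at the endpoints):
  F(1) − F(−1) = -1/6 − (19/6) = -10/3.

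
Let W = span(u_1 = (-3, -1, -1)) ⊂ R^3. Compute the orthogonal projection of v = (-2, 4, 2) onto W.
proj_W(v) = (0, 0, 0)

Set up U = [u_1 | ... | u_1] ∈ R^(3×1). The projector onto W = col(U) is P = U (U^T U)^(-1) U^T.
Compute U^T U =
  [11],
and U^T v = (0).
Solve U^T U · c = U^T v for the coefficients: c = (0). The projection is proj_W(v) = U c.
Check: (v - proj_W(v)) · u_1 = 0  (should be 0).
Result: proj_W(v) = (0, 0, 0).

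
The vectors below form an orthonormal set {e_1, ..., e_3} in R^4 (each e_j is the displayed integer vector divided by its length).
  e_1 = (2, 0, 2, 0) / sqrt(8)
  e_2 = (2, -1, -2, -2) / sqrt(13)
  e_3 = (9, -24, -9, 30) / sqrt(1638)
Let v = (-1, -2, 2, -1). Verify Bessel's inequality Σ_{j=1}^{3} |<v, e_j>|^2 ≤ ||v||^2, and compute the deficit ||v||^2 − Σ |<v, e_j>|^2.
Σ |<v, e_j>|^2 = 6/7; ||v||^2 = 10; deficit = 64/7

Write each e_j = u_j / sqrt(<u_j, u_j>) where u_j is the displayed integer vector. Then <v, e_j> = <v, u_j> / sqrt(<u_j, u_j>), so |<v, e_j>|^2 = <v, u_j>^2 / <u_j, u_j>.
Coefficients: <v, e_1> = 2/sqrt(8), <v, e_2> = -2/sqrt(13), <v, e_3> = -9/sqrt(1638).
Square and sum: Σ |<v, e_j>|^2 = 6/7.
Compute ||v||^2 = v·v = 10.
Deficit = 10 − 6/7 = 64/7 ≥ 0, confirming Bessel's inequality. (The deficit equals ||v − Σ <v,e_j> e_j||^2, the squared distance from v to span{e_j}.)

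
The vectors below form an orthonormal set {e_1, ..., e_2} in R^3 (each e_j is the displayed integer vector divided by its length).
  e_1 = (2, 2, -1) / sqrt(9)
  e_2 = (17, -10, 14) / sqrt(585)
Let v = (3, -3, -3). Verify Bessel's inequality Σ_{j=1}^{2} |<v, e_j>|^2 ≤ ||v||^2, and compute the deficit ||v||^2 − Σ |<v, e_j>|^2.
Σ |<v, e_j>|^2 = 18/5; ||v||^2 = 27; deficit = 117/5

Write each e_j = u_j / sqrt(<u_j, u_j>) where u_j is the displayed integer vector. Then <v, e_j> = <v, u_j> / sqrt(<u_j, u_j>), so |<v, e_j>|^2 = <v, u_j>^2 / <u_j, u_j>.
Coefficients: <v, e_1> = 3/sqrt(9), <v, e_2> = 39/sqrt(585).
Square and sum: Σ |<v, e_j>|^2 = 18/5.
Compute ||v||^2 = v·v = 27.
Deficit = 27 − 18/5 = 117/5 ≥ 0, confirming Bessel's inequality. (The deficit equals ||v − Σ <v,e_j> e_j||^2, the squared distance from v to span{e_j}.)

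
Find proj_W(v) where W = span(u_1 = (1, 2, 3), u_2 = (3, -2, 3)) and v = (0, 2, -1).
proj_W(v) = (-60/61, 92/61, -21/61)

Set up U = [u_1 | ... | u_2] ∈ R^(3×2). The projector onto W = col(U) is P = U (U^T U)^(-1) U^T.
Compute U^T U =
  [14, 8]
  [8, 22],
and U^T v = (1, -7).
Solve U^T U · c = U^T v for the coefficients: c = (39/122, -53/122). The projection is proj_W(v) = U c.
Check: (v - proj_W(v)) · u_1 = 0  (should be 0).
Check: (v - proj_W(v)) · u_2 = 0  (should be 0).
Result: proj_W(v) = (-60/61, 92/61, -21/61).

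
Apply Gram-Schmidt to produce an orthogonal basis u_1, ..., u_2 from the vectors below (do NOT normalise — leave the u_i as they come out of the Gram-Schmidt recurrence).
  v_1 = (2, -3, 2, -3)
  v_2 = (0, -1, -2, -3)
Orthogonal basis:
  u_1 = (2, -3, 2, -3)
  u_2 = (-8/13, -1/13, -34/13, -27/13)

Apply the Gram-Schmidt recurrence
  u_1 = v_1
  u_i = v_i − Σ_{j<i} ((v_i · u_j) / (u_j · u_j)) · u_j.

Step by step this gives:
  u_1 = (2, -3, 2, -3)
  u_2 = (-8/13, -1/13, -34/13, -27/13)

Orthogonality check:
  u_2 · u_1 = 0 (should be 0)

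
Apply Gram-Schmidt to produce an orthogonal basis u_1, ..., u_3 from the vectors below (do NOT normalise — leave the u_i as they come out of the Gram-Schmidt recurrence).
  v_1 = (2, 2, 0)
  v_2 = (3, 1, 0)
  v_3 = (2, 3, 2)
Orthogonal basis:
  u_1 = (2, 2, 0)
  u_2 = (1, -1, 0)
  u_3 = (0, 0, 2)

Apply the Gram-Schmidt recurrence
  u_1 = v_1
  u_i = v_i − Σ_{j<i} ((v_i · u_j) / (u_j · u_j)) · u_j.

Step by step this gives:
  u_1 = (2, 2, 0)
  u_2 = (1, -1, 0)
  u_3 = (0, 0, 2)

Orthogonality check:
  u_2 · u_1 = 0 (should be 0)
  u_3 · u_1 = 0 (should be 0)
  u_3 · u_2 = 0 (should be 0)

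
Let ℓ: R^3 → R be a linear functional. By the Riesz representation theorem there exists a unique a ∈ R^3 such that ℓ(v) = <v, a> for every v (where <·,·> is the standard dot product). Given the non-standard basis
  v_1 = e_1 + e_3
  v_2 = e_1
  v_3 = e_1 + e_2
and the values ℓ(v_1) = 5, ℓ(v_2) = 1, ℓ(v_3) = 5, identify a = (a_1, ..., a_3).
a = (1, 4, 4)

Write a = (a_1, ..., a_3) in the standard basis. For each basis vector v_i, ℓ(v_i) = <v_i, a> is a linear equation in the a_j's. Collect the n equations into a matrix system V a = ℓ, where row i of V is v_i (expressed in the standard basis). Since V is invertible (lower-triangular with 1s on the diagonal, up to permutation), solve by back-substitution:
  V =
[[1, 0, 1],
 [1, 0, 0],
 [1, 1, 0]]
  V a = (5, 1, 5)
Solving gives a = (1, 4, 4).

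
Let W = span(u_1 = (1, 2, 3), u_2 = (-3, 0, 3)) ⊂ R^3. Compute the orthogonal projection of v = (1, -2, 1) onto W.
proj_W(v) = (0, 0, 0)

Set up U = [u_1 | ... | u_2] ∈ R^(3×2). The projector onto W = col(U) is P = U (U^T U)^(-1) U^T.
Compute U^T U =
  [14, 6]
  [6, 18],
and U^T v = (0, 0).
Solve U^T U · c = U^T v for the coefficients: c = (0, 0). The projection is proj_W(v) = U c.
Check: (v - proj_W(v)) · u_1 = 0  (should be 0).
Check: (v - proj_W(v)) · u_2 = 0  (should be 0).
Result: proj_W(v) = (0, 0, 0).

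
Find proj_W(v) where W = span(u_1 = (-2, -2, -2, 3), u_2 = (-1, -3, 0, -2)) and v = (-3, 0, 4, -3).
proj_W(v) = (133/290, -289/290, 172/145, -469/145)

Set up U = [u_1 | ... | u_2] ∈ R^(4×2). The projector onto W = col(U) is P = U (U^T U)^(-1) U^T.
Compute U^T U =
  [21, 2]
  [2, 14],
and U^T v = (-11, 9).
Solve U^T U · c = U^T v for the coefficients: c = (-86/145, 211/290). The projection is proj_W(v) = U c.
Check: (v - proj_W(v)) · u_1 = 0  (should be 0).
Check: (v - proj_W(v)) · u_2 = 0  (should be 0).
Result: proj_W(v) = (133/290, -289/290, 172/145, -469/145).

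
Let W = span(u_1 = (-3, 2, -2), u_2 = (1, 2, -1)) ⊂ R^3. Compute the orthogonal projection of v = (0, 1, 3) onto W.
proj_W(v) = (58/93, -52/93, 47/93)

Set up U = [u_1 | ... | u_2] ∈ R^(3×2). The projector onto W = col(U) is P = U (U^T U)^(-1) U^T.
Compute U^T U =
  [17, 3]
  [3, 6],
and U^T v = (-4, -1).
Solve U^T U · c = U^T v for the coefficients: c = (-7/31, -5/93). The projection is proj_W(v) = U c.
Check: (v - proj_W(v)) · u_1 = 0  (should be 0).
Check: (v - proj_W(v)) · u_2 = 0  (should be 0).
Result: proj_W(v) = (58/93, -52/93, 47/93).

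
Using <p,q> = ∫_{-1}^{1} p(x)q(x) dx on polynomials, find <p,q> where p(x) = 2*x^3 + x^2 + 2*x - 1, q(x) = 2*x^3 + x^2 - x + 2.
<p,q> = -244/105

Expand the product: p(x)·q(x) = 4*x^6 + 4*x^5 + 3*x^4 + 3*x^3 - x^2 + 5*x - 2.
∫_{-1}^{1} of each monomial x^k gives [2/(k+1) if k even, 0 if k odd]. Integrating term-by-term (or equivalently evaluating the antiderivative F(x) = 4*x^7/7 + 2*x^6/3 + 3*x^5/5 + 3*x^4/4 - x^3/3 + 5*x^2/2 - 2*x at the endpoints):
  F(1) − F(−1) = 1157/420 − (711/140) = -244/105.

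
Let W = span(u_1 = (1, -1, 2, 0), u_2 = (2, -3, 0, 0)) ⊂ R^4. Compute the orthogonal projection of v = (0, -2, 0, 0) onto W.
proj_W(v) = (48/53, -74/53, -8/53, 0)

Set up U = [u_1 | ... | u_2] ∈ R^(4×2). The projector onto W = col(U) is P = U (U^T U)^(-1) U^T.
Compute U^T U =
  [6, 5]
  [5, 13],
and U^T v = (2, 6).
Solve U^T U · c = U^T v for the coefficients: c = (-4/53, 26/53). The projection is proj_W(v) = U c.
Check: (v - proj_W(v)) · u_1 = 0  (should be 0).
Check: (v - proj_W(v)) · u_2 = 0  (should be 0).
Result: proj_W(v) = (48/53, -74/53, -8/53, 0).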